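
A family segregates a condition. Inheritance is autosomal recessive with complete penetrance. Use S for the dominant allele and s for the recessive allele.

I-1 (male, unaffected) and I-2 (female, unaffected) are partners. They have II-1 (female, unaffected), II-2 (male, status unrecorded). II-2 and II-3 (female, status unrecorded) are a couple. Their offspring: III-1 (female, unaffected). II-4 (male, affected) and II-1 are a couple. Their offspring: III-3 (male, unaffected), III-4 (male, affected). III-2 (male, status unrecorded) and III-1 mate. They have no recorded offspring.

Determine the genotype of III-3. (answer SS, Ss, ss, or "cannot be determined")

Ss

From phenotype alone, III-3 is SS or Ss.
III-3 is unaffected so carries S and received s from II-4 (ss), so III-3 is Ss.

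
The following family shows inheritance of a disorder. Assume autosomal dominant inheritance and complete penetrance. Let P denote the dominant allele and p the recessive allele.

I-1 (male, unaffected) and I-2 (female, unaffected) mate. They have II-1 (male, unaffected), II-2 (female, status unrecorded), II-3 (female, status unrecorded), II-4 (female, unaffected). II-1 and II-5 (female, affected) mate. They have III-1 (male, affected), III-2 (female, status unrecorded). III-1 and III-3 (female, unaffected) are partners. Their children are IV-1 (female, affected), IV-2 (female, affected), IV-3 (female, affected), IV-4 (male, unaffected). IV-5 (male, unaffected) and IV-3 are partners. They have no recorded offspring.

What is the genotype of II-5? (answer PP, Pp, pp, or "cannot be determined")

II-5's phenotype allows PP or Pp, and no parent or child forces a single allele at both positions; consistent genotype assignments exist with II-5 as PP or Pp.

cannot be determined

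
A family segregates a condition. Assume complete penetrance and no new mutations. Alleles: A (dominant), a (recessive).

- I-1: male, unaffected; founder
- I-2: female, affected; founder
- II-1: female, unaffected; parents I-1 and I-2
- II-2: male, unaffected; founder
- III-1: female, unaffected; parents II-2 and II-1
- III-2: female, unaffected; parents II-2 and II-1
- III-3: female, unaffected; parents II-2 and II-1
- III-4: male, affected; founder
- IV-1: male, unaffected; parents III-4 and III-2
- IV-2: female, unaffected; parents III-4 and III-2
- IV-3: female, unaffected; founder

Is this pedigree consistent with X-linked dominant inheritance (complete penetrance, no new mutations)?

No

Under X-linked dominant, IV-2 (unaffected, female) cannot arise from III-4 (affected) × III-2 (unaffected).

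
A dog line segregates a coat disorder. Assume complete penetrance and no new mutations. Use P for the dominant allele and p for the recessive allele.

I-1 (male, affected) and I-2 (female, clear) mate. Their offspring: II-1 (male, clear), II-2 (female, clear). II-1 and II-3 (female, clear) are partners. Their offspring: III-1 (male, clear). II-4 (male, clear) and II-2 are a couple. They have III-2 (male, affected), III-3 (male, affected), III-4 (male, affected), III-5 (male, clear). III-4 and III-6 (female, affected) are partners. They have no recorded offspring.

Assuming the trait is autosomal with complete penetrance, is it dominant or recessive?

II-4 and II-2 are both clear yet have an affected child III-2. Under dominance, an affected child requires at least one affected parent, so the trait cannot be dominant.

recessive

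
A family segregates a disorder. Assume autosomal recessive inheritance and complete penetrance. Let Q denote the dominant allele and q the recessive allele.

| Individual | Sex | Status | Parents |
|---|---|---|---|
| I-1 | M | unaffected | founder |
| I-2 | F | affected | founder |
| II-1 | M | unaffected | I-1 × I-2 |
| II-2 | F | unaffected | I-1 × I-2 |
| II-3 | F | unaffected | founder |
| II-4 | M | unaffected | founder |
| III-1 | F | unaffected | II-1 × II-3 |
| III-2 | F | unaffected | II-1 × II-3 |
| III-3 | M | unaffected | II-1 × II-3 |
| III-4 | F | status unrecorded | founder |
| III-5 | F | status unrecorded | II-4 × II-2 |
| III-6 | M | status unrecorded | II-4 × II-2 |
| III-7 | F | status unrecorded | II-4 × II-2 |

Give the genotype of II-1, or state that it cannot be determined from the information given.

Qq

From phenotype alone, II-1 is QQ or Qq.
II-1 is unaffected so carries Q and received q from I-2 (qq), so II-1 is Qq.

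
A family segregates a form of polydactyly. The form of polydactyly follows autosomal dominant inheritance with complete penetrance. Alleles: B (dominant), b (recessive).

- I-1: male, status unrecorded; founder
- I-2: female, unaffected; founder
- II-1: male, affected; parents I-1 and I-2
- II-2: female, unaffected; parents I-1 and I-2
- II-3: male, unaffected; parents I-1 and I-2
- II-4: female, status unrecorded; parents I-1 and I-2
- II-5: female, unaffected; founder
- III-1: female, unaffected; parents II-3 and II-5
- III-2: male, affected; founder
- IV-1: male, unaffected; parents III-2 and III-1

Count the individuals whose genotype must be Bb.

3

Obligate heterozygotes: I-1 passed B to II-1 (Bb, whose b came from I-2) and passed b to II-2 (bb), so I-1 is Bb; II-1 is affected so carries B and received b from I-2 (bb), so II-1 is Bb; III-2 is affected so carries B and passed b to IV-1 (bb), so III-2 is Bb.
Every other individual is either homozygous by phenotype or has at least one consistent homozygous assignment, so the count is 3.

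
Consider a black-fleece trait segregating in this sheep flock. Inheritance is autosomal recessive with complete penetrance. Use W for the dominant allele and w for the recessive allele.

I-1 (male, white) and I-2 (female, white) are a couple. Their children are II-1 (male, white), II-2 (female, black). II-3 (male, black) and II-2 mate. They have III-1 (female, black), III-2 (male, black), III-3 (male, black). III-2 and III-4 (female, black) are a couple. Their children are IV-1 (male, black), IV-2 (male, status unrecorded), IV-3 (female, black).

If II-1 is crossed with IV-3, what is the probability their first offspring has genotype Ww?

I-1 is white so carries W and passed w to II-2 (ww), so I-1 is Ww.
I-2 is white so carries W and passed w to II-2 (ww), so I-2 is Ww.
II-1 is a white offspring of I-1 (Ww) × I-2 (Ww), whose cross gives 1/4 WW : 1/2 Ww : 1/4 ww; conditioning on being white, II-1 is WW with probability 1/3, Ww with probability 2/3.
IV-3 is black, so IV-3 is ww.
Summing over parental genotype combinations, P(offspring has genotype Ww) = 1/3·1 + 2/3·1/2 = 2/3.

2/3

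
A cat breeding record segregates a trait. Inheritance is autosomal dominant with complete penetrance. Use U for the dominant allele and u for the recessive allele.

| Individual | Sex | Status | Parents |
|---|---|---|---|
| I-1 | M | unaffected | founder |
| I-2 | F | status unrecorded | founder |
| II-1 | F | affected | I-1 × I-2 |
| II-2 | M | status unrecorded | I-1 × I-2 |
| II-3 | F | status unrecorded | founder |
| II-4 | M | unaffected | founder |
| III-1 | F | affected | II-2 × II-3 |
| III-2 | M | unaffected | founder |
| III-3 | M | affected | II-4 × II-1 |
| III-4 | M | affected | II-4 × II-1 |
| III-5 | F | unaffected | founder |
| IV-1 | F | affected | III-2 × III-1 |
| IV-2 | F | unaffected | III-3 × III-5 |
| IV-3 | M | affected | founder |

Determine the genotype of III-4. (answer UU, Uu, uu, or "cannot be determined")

From phenotype alone, III-4 is UU or Uu.
III-4 is affected so carries U and received u from II-4 (uu), so III-4 is Uu.

Uu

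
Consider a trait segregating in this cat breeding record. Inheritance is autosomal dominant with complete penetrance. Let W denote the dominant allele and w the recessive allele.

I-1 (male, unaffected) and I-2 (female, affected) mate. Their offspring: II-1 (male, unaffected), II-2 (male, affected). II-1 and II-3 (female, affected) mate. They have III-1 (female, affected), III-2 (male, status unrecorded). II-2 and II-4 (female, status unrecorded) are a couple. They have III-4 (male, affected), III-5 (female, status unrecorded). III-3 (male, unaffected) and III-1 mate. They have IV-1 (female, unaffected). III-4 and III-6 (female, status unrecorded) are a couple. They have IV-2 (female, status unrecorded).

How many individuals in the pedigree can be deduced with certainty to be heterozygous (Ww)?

3

Obligate heterozygotes: I-2 is affected so carries W and passed w to II-1 (ww), so I-2 is Ww; II-2 is affected so carries W and received w from I-1 (ww), so II-2 is Ww; III-1 is affected so carries W and received w from II-1 (ww), so III-1 is Ww.
Every other individual is either homozygous by phenotype or has at least one consistent homozygous assignment, so the count is 3.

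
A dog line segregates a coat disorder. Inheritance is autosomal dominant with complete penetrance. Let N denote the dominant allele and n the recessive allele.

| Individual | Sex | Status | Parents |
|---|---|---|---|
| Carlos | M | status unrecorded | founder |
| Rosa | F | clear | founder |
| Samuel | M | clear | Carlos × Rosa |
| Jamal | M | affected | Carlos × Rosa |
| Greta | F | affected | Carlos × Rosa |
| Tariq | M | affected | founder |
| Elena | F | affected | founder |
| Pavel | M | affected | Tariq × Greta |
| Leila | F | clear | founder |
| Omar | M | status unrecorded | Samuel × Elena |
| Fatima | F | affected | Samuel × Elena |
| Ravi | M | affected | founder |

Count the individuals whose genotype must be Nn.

4

Obligate heterozygotes: Carlos passed N to Jamal (Nn, whose n came from Rosa) and passed n to Samuel (nn), so Carlos is Nn; Jamal is affected so carries N and received n from Rosa (nn), so Jamal is Nn; Greta is affected so carries N and received n from Rosa (nn), so Greta is Nn; Fatima is affected so carries N and received n from Samuel (nn), so Fatima is Nn.
Every other individual is either homozygous by phenotype or has at least one consistent homozygous assignment, so the count is 4.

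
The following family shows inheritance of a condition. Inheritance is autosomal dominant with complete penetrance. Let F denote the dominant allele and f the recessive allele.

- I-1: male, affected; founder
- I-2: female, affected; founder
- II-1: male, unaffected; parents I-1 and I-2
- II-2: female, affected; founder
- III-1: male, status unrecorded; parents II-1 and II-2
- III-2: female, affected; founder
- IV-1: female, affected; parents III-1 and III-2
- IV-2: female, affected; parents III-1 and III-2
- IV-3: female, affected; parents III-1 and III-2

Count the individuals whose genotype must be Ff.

2

Obligate heterozygotes: I-1 is affected so carries F and passed f to II-1 (ff), so I-1 is Ff; I-2 is affected so carries F and passed f to II-1 (ff), so I-2 is Ff.
Every other individual is either homozygous by phenotype or has at least one consistent homozygous assignment, so the count is 2.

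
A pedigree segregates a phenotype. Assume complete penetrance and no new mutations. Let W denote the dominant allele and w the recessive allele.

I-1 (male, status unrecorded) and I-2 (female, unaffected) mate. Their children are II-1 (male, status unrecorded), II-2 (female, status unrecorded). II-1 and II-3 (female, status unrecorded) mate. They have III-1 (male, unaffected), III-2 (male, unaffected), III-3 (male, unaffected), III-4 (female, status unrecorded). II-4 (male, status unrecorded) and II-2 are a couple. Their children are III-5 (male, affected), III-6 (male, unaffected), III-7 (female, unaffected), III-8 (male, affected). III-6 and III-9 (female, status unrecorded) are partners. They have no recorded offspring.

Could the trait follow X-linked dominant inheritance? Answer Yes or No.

A consistent assignment under X-linked dominant exists: I-1 X^W Y, I-2 X^w X^w, II-1 X^w Y, II-2 X^W X^w, II-3 X^W X^w, II-4 X^w Y, III-1 X^w Y, III-2 X^w Y, III-3 X^w Y, III-4 X^W X^w, III-5 X^W Y, III-6 X^w Y, III-7 X^w X^w, III-8 X^W Y, III-9 X^W X^W.
In this assignment every recorded phenotype matches its genotype and every non-founder's genotype is obtainable from its parents' genotypes, so the pedigree is consistent.

Yes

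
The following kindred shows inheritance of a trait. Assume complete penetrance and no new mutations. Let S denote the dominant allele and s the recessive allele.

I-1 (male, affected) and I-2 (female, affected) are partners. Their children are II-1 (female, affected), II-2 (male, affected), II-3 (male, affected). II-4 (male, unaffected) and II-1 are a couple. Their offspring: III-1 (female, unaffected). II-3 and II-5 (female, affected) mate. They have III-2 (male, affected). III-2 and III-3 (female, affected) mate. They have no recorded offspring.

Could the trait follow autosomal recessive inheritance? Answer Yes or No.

A consistent assignment under autosomal recessive exists: I-1 ss, I-2 ss, II-1 ss, II-2 ss, II-3 ss, II-4 SS, II-5 ss, III-1 Ss, III-2 ss, III-3 ss.
In this assignment every recorded phenotype matches its genotype and every non-founder's genotype is obtainable from its parents' genotypes, so the pedigree is consistent.

Yes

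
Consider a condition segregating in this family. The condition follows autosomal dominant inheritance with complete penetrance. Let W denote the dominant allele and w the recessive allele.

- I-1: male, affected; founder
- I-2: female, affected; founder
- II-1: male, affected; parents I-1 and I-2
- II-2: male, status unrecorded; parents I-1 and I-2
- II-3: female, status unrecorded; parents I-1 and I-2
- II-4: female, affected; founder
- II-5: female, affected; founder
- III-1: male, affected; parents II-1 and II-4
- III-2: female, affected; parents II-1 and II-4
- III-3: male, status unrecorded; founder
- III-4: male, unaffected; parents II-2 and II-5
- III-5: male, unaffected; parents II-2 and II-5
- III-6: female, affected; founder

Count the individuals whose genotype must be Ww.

1

Obligate heterozygotes: II-5 is affected so carries W and passed w to III-4 (ww), so II-5 is Ww.
Every other individual is either homozygous by phenotype or has at least one consistent homozygous assignment, so the count is 1.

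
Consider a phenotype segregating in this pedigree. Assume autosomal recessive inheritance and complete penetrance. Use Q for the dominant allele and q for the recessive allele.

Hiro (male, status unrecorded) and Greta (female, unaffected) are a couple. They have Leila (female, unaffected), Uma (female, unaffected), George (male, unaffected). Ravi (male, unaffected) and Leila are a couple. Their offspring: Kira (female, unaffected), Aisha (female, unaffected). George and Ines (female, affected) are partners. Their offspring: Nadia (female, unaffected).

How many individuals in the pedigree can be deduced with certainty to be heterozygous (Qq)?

1

Obligate heterozygotes: Nadia is unaffected so carries Q and received q from Ines (qq), so Nadia is Qq.
Every other individual is either homozygous by phenotype or has at least one consistent homozygous assignment, so the count is 1.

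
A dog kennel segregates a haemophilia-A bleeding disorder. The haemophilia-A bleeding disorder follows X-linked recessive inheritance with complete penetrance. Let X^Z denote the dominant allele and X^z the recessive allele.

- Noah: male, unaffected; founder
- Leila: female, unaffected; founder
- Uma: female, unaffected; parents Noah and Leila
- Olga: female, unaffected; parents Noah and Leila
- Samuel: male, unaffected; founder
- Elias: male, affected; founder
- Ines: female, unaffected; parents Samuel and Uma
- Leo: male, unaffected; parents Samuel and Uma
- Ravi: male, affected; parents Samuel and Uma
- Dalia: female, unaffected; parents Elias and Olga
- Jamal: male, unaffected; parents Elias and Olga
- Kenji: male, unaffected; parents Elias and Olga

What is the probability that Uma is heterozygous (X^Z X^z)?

1

Uma is unaffected so carries Z and passed z to Ravi (X^z Y), so Uma is X^Z X^z, giving P(X^Z X^z) = 1.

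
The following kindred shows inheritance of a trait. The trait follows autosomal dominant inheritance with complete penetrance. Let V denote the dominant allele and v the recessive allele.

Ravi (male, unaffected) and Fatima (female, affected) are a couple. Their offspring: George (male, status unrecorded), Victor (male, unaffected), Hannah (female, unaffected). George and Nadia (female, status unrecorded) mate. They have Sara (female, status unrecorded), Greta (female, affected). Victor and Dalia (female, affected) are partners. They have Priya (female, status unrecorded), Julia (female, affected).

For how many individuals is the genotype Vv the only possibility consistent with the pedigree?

Obligate heterozygotes: Fatima is affected so carries V and passed v to Victor (vv), so Fatima is Vv; Julia is affected so carries V and received v from Victor (vv), so Julia is Vv.
Every other individual is either homozygous by phenotype or has at least one consistent homozygous assignment, so the count is 2.

2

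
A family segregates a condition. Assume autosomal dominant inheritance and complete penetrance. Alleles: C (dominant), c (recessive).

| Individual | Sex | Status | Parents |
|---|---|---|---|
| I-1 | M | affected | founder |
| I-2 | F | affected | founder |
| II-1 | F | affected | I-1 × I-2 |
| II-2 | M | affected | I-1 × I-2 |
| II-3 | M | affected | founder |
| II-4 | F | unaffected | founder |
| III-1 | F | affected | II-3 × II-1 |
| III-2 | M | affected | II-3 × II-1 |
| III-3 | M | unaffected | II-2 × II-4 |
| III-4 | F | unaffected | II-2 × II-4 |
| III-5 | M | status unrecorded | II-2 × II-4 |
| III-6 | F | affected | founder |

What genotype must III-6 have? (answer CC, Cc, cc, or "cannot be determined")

cannot be determined

III-6's phenotype allows CC or Cc, and no parent or child forces a single allele at both positions; consistent genotype assignments exist with III-6 as CC or Cc.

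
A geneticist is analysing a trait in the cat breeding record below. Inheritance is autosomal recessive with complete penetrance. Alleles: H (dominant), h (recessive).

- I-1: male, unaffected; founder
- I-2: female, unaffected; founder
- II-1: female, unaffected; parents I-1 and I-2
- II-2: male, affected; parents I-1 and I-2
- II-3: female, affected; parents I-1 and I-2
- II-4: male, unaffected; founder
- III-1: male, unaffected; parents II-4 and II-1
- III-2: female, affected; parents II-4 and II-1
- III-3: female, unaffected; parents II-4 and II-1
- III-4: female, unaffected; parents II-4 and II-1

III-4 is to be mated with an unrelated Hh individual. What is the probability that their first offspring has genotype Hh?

1/2

II-4 is unaffected so carries H and passed h to III-2 (hh), so II-4 is Hh.
II-1 is unaffected so carries H and passed h to III-2 (hh), so II-1 is Hh.
III-4 is an unaffected offspring of II-4 (Hh) × II-1 (Hh), whose cross gives 1/4 HH : 1/2 Hh : 1/4 hh; conditioning on being unaffected, III-4 is HH with probability 1/3, Hh with probability 2/3.
Summing over parental genotype combinations, P(offspring has genotype Hh) = 1/3·1/2 + 2/3·1/2 = 1/2.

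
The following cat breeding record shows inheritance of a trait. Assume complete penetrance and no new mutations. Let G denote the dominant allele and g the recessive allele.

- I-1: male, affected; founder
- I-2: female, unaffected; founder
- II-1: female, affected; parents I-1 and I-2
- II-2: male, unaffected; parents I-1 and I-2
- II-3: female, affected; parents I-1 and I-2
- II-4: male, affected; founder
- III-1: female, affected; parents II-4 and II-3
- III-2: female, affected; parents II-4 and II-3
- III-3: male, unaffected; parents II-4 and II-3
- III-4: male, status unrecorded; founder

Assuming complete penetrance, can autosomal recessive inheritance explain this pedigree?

Under autosomal recessive, III-3 (unaffected, male) cannot arise from II-4 (affected) × II-3 (affected).

No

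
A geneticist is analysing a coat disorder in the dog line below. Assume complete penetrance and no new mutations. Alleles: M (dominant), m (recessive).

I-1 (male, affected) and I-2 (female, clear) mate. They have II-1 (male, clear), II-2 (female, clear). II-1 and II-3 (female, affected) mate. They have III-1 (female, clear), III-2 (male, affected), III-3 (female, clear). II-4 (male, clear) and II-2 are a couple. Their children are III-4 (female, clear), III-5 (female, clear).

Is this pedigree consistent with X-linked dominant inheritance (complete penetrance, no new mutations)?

No

Under X-linked dominant, II-2 (clear, female) cannot arise from I-1 (affected) × I-2 (clear).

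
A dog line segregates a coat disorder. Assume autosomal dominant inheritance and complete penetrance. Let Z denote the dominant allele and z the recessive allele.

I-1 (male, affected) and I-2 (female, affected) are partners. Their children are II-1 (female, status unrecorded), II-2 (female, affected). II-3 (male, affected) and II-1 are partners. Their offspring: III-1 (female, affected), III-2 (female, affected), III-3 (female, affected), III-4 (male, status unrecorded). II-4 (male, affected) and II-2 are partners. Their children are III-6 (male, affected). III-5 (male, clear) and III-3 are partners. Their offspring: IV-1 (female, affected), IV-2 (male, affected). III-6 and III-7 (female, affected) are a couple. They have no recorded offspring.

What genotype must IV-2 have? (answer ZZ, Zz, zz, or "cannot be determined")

Zz

From phenotype alone, IV-2 is ZZ or Zz.
IV-2 is affected so carries Z and received z from III-5 (zz), so IV-2 is Zz.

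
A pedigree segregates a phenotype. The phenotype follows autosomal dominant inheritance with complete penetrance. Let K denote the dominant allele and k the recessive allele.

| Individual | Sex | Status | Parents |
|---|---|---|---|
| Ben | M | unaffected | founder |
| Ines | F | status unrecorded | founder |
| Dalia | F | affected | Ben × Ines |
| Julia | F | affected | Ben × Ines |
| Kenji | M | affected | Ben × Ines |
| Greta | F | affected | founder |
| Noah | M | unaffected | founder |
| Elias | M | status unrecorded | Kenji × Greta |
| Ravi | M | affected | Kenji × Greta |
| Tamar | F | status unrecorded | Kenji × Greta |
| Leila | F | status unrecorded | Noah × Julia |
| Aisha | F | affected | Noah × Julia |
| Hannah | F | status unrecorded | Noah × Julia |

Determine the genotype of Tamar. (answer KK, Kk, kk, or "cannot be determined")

cannot be determined

Tamar's phenotype is unrecorded, and no parent or child forces a single allele at both positions; consistent genotype assignments exist with Tamar as KK or Kk or kk.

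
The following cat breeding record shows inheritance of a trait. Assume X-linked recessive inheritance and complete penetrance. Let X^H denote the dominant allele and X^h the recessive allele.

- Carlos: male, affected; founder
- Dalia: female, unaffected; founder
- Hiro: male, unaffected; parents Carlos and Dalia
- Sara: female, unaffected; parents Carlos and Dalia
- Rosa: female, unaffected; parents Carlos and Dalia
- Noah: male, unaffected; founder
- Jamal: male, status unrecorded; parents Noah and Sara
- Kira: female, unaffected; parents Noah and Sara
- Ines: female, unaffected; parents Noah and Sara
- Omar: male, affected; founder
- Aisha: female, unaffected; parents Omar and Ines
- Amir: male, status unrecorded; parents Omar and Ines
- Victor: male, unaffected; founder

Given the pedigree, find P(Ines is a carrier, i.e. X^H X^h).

Noah is unaffected, so Noah is X^H Y.
Sara is unaffected so carries H and received h from Carlos (X^h Y), so Sara is X^H X^h.
Their cross gives offspring ratios 1/2 X^H X^H : 1/2 X^H X^h. Conditioning on Ines being unaffected, P(X^H X^h) = 1/2 / 1 = 1/2 before taking Ines's own offspring into account.
Omar is affected, so Omar is X^h Y.
Now use Ines's offspring. Probability of each recorded status — unaffected daughter Aisha: 1/2 if Ines is X^H X^h, 1 if X^H X^H. (Amir: equally likely either way, so uninformative.)
Bayes: P(X^H X^h) = 1/2·1/2 / (1/2·1/2 + 1/2·1) = 1/3.

1/3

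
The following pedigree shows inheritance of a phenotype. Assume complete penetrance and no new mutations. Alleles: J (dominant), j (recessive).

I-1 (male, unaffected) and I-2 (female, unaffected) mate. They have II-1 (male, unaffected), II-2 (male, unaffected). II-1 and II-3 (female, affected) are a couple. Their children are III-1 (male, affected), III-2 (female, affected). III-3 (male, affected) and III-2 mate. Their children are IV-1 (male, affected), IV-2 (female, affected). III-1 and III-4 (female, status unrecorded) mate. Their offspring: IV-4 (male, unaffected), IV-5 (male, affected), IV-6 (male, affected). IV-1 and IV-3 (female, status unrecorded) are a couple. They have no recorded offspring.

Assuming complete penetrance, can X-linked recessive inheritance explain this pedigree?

Under X-linked recessive, III-2 (affected, female) cannot arise from II-1 (unaffected) × II-3 (affected).

No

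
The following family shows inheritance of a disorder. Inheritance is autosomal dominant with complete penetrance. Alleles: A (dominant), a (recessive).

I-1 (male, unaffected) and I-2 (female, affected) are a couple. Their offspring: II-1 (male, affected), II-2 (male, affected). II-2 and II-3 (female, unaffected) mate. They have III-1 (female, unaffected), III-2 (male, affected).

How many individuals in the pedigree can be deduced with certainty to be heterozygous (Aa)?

Obligate heterozygotes: II-1 is affected so carries A and received a from I-1 (aa), so II-1 is Aa; II-2 is affected so carries A and received a from I-1 (aa), so II-2 is Aa; III-2 is affected so carries A and received a from II-3 (aa), so III-2 is Aa.
Every other individual is either homozygous by phenotype or has at least one consistent homozygous assignment, so the count is 3.

3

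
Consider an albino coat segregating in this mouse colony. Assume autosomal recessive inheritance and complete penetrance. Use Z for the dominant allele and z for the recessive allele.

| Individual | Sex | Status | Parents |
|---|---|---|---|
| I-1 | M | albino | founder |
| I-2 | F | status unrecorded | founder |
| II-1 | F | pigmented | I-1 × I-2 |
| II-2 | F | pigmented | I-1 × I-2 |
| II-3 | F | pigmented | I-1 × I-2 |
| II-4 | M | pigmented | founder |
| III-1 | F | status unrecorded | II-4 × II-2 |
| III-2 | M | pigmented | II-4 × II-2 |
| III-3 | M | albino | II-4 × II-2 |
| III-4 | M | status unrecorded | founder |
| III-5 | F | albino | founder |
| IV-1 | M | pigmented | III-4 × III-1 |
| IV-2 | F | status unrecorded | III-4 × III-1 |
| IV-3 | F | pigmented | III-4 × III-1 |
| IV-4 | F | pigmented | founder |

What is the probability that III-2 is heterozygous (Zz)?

2/3

II-4 is pigmented so carries Z and passed z to III-3 (zz), so II-4 is Zz.
II-2 is pigmented so carries Z and received z from I-1 (zz), so II-2 is Zz.
Their cross gives offspring ratios 1/4 ZZ : 1/2 Zz : 1/4 zz. Conditioning on III-2 being pigmented, P(Zz) = 1/2 / 3/4 = 2/3.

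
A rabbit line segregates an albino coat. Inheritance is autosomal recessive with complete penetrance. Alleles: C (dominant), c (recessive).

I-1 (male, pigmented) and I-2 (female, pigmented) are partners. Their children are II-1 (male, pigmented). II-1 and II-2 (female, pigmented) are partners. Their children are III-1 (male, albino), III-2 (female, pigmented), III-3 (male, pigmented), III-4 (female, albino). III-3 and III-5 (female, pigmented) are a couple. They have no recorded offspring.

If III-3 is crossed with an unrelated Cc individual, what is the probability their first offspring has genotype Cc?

1/2

II-1 is pigmented so carries C and passed c to III-1 (cc), so II-1 is Cc.
II-2 is pigmented so carries C and passed c to III-1 (cc), so II-2 is Cc.
III-3 is a pigmented offspring of II-1 (Cc) × II-2 (Cc), whose cross gives 1/4 CC : 1/2 Cc : 1/4 cc; conditioning on being pigmented, III-3 is CC with probability 1/3, Cc with probability 2/3.
Summing over parental genotype combinations, P(offspring has genotype Cc) = 1/3·1/2 + 2/3·1/2 = 1/2.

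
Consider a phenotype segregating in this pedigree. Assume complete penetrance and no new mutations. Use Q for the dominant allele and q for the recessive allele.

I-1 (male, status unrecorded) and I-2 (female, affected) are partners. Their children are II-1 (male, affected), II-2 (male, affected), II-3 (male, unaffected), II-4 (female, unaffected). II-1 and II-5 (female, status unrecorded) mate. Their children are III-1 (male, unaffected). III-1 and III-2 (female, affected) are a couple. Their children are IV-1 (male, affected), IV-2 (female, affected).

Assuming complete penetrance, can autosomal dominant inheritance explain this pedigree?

Yes

A consistent assignment under autosomal dominant exists: I-1 Qq, I-2 Qq, II-1 Qq, II-2 QQ, II-3 qq, II-4 qq, II-5 Qq, III-1 qq, III-2 QQ, IV-1 Qq, IV-2 Qq.
In this assignment every recorded phenotype matches its genotype and every non-founder's genotype is obtainable from its parents' genotypes, so the pedigree is consistent.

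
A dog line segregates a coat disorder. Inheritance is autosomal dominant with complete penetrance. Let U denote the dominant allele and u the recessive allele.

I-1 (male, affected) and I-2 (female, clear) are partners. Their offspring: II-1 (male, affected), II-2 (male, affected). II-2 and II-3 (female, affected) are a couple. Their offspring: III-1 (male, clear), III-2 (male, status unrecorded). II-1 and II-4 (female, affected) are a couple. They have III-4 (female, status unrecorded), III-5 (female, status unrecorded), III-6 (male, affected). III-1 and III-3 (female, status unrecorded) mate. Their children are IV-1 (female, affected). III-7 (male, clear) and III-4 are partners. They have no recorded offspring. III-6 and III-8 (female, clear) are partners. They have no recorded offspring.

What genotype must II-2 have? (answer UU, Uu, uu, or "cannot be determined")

Uu

From phenotype alone, II-2 is UU or Uu.
II-2 is affected so carries U and received u from I-2 (uu), so II-2 is Uu.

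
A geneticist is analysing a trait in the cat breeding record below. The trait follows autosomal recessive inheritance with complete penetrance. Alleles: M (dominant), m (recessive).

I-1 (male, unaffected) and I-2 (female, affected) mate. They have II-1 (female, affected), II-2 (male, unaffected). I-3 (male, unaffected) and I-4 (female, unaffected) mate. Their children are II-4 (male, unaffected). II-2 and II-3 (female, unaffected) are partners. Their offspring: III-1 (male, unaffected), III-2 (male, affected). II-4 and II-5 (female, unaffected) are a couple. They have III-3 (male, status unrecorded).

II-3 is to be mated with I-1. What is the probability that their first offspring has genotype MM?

II-3 is unaffected so carries M and passed m to III-2 (mm), so II-3 is Mm.
I-1 is unaffected so carries M and passed m to II-1 (mm), so I-1 is Mm.
The cross gives 1/4 MM : 1/2 Mm : 1/4 mm, so P(offspring has genotype MM) = 1/4.

1/4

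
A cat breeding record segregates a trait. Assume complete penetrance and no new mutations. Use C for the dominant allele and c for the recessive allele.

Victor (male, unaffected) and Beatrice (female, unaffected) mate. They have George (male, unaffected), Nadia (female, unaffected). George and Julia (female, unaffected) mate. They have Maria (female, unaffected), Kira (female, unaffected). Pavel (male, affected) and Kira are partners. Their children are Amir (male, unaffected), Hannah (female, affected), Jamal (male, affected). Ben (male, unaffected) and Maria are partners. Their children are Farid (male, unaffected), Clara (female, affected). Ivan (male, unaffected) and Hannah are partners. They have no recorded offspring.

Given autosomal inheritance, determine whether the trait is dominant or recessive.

Ben and Maria are both unaffected yet have an affected child Clara. Under dominance, an affected child requires at least one affected parent, so the trait cannot be dominant.

recessive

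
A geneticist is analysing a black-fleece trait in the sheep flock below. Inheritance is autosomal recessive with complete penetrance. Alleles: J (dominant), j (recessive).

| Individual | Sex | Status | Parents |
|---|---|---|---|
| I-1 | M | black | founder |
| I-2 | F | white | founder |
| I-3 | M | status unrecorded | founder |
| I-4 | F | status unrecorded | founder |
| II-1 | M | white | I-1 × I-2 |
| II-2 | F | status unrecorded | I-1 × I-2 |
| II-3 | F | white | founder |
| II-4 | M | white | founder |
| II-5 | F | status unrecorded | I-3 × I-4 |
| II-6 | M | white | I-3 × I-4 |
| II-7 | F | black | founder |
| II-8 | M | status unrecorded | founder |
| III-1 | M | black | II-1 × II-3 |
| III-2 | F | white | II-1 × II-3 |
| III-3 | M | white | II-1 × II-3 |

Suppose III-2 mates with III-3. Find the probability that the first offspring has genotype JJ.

II-1 is white so carries J and received j from I-1 (jj), so II-1 is Jj.
II-3 is white so carries J and passed j to III-1 (jj), so II-3 is Jj.
III-2 is a white offspring of II-1 (Jj) × II-3 (Jj), whose cross gives 1/4 JJ : 1/2 Jj : 1/4 jj; conditioning on being white, III-2 is JJ with probability 1/3, Jj with probability 2/3.
III-3 is a white offspring of II-1 (Jj) × II-3 (Jj), whose cross gives 1/4 JJ : 1/2 Jj : 1/4 jj; conditioning on being white, III-3 is JJ with probability 1/3, Jj with probability 2/3.
Summing over parental genotype combinations, P(offspring has genotype JJ) = 1/9·1 + 2/9·1/2 + 2/9·1/2 + 4/9·1/4 = 4/9.

4/9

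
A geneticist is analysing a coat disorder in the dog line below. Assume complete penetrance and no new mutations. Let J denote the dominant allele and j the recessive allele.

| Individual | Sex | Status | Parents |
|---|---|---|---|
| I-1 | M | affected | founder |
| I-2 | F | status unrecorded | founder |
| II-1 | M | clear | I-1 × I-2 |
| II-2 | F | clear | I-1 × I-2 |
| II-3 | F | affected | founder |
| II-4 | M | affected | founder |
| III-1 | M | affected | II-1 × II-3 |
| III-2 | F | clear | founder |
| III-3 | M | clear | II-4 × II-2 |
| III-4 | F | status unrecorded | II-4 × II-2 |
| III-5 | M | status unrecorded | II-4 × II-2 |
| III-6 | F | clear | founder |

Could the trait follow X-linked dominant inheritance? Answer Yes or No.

Under X-linked dominant, II-2 (clear, female) cannot arise from I-1 (affected) × I-2 (unrecorded).

No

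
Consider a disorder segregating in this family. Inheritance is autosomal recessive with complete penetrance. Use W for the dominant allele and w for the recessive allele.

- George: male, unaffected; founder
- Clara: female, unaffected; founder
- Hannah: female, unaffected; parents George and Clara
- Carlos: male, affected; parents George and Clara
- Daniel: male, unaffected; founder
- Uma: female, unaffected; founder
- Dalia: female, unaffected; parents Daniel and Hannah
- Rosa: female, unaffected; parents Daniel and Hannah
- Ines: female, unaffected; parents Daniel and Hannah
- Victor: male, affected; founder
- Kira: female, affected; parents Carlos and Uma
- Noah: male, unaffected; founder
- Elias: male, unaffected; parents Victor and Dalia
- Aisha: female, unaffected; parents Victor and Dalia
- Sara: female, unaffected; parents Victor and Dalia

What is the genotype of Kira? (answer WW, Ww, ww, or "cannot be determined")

ww

Kira is affected, so Kira is ww.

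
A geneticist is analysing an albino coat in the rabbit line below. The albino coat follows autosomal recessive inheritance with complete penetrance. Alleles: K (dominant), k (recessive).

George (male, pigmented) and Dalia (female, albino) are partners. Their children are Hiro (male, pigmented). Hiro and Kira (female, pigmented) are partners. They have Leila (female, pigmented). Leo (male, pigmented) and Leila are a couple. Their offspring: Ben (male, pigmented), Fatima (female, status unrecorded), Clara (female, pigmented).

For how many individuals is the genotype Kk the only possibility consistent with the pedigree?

Obligate heterozygotes: Hiro is pigmented so carries K and received k from Dalia (kk), so Hiro is Kk.
Every other individual is either homozygous by phenotype or has at least one consistent homozygous assignment, so the count is 1.

1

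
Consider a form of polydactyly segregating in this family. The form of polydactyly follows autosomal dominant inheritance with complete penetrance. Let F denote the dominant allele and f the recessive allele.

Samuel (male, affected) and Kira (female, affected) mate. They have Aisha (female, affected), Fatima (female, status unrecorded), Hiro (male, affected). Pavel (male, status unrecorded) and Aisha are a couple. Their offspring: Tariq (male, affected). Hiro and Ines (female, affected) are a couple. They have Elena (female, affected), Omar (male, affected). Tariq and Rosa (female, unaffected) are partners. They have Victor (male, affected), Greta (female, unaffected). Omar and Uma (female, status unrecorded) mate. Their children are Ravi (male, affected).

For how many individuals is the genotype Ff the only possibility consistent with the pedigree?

Obligate heterozygotes: Tariq is affected so carries F and passed f to Greta (ff), so Tariq is Ff; Victor is affected so carries F and received f from Rosa (ff), so Victor is Ff.
Every other individual is either homozygous by phenotype or has at least one consistent homozygous assignment, so the count is 2.

2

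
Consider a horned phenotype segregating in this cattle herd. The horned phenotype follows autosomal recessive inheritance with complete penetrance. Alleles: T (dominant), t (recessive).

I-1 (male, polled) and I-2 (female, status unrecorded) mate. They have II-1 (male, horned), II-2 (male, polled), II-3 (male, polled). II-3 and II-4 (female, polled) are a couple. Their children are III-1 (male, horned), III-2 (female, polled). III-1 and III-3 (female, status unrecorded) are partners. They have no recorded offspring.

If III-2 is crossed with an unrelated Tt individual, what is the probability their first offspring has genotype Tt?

1/2

II-3 is polled so carries T and passed t to III-1 (tt), so II-3 is Tt.
II-4 is polled so carries T and passed t to III-1 (tt), so II-4 is Tt.
III-2 is a polled offspring of II-3 (Tt) × II-4 (Tt), whose cross gives 1/4 TT : 1/2 Tt : 1/4 tt; conditioning on being polled, III-2 is TT with probability 1/3, Tt with probability 2/3.
Summing over parental genotype combinations, P(offspring has genotype Tt) = 1/3·1/2 + 2/3·1/2 = 1/2.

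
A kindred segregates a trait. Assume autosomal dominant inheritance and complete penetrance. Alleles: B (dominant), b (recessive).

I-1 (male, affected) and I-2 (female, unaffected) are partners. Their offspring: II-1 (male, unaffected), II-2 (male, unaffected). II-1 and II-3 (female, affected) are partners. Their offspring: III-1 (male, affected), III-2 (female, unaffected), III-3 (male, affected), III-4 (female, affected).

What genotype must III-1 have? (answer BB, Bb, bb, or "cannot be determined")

Bb

From phenotype alone, III-1 is BB or Bb.
III-1 is affected so carries B and received b from II-1 (bb), so III-1 is Bb.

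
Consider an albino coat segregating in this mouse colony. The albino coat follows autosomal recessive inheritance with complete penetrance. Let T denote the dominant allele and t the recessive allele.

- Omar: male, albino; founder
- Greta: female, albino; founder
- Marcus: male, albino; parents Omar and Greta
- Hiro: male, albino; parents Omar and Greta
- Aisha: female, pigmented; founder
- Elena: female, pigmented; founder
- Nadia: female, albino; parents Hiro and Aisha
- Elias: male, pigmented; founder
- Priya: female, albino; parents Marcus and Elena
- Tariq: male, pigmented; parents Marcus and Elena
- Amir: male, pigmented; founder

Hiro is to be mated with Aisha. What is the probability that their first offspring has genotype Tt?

Hiro is albino, so Hiro is tt.
Aisha is pigmented so carries T and passed t to Nadia (tt), so Aisha is Tt.
The cross gives 1/2 Tt : 1/2 tt, so P(offspring has genotype Tt) = 1/2.

1/2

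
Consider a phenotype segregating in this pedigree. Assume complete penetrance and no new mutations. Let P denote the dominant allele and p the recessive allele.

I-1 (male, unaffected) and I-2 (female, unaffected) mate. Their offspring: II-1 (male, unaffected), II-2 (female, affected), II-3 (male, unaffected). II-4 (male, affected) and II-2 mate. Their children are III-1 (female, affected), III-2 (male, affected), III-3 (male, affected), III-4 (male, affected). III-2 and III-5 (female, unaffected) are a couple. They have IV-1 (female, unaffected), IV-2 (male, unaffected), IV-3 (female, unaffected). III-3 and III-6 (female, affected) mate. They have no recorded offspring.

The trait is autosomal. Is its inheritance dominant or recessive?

recessive

I-1 and I-2 are both unaffected yet have an affected child II-2. Under dominance, an affected child requires at least one affected parent, so the trait cannot be dominant.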